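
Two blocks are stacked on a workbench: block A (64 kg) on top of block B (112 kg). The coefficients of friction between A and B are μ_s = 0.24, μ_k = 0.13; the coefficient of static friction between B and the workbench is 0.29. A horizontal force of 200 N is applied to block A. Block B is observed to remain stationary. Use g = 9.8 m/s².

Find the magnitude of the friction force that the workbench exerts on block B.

Between the blocks, N₁ = m_A g = 627.2 N.
So the A–B interface can sustain at most μ_s N₁ = 150.5 N of static friction.
P = 200 N exceeds that limit, so A slips over B and the interface friction becomes kinetic: f₁ = μ_k N₁ = 0.13×627.2 = 81.5 N.
By Newton's third law B feels 81.5 N forward from A. With B stationary, the floor's static friction on B balances it: f₂ = 81.5 N (well within μ_s(m_A+m_B)g = 500.2 N).

f ≈ 81.5 N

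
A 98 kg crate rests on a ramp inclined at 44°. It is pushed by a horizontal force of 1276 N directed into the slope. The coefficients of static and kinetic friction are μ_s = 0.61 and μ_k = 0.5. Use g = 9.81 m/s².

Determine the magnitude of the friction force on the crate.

Resolve perpendicular to the incline: N = m g cos θ + P sin θ = 98×9.81×cos 44° + 1276×sin 44° = 1578 N.
Along the incline, the net driving force (taking up-slope positive) is P cos θ − m g sin θ = 917.9 − 667.8 = 250 N, so equilibrium requires friction f = -250 N (down-slope).
The limit of static friction is μ_s N = 962.5 N.
|f_req| = 250 ≤ 962.5 N → the crate is in equilibrium; friction equals the required value.

f ≈ 250 N (down the incline)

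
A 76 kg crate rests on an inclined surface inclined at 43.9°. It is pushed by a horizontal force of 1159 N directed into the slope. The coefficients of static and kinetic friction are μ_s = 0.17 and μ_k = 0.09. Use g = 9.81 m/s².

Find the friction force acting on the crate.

Resolve perpendicular to the incline: N = m g cos θ + P sin θ = 76×9.81×cos 43.9° + 1159×sin 43.9° = 1341 N.
Along the incline, the net driving force (taking up-slope positive) is P cos θ − m g sin θ = 835.1 − 517 = 318.1 N, so equilibrium requires friction f = -318.1 N (down-slope).
Maximum static friction: μ_s N = 0.17 × 1341 = 227.9 N.
The required 318.1 N exceeds the static limit, so the crate slides up-slope and f = μ_k N = 0.09×1341 = 121 N.

f ≈ 121 N (down the incline)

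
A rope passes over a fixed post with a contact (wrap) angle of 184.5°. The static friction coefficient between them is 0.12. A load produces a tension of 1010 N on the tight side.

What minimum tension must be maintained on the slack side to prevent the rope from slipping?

T_min ≈ 686 N

Capstan equation at impending slip: T_tight/T_slack = e^{μβ}.
β = 184.5° = 3.22 rad; e^{μβ} = e^{0.12×3.22} = 1.472.
T_slack = T_tight / e^{μβ} = 1010 / 1.472 = 686 N.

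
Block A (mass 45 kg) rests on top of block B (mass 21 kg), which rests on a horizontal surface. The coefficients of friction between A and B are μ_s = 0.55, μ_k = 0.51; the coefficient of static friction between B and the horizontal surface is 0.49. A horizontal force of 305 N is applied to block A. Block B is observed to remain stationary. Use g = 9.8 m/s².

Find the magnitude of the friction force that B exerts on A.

f ≈ 225 N

Between the blocks, N₁ = m_A g = 441 N.
So the A–B interface can sustain at most μ_s N₁ = 242.6 N of static friction.
P = 305 N exceeds that limit, so A slips over B and the interface friction becomes kinetic: f₁ = μ_k N₁ = 0.51×441 = 225 N.
By Newton's third law B feels 225 N forward from A. With B stationary, the floor's static friction on B balances it: f₂ = 225 N (well within μ_s(m_A+m_B)g = 316.9 N).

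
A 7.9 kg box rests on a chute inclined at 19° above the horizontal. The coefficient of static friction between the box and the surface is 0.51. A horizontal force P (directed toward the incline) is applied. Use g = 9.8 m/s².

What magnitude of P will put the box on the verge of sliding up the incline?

At impending motion up the slope, friction acts down-slope at its limit: f = μ_s N.
Perpendicular to the incline: N = m g cos θ + P sin θ.
Along the incline: P cos θ = m g sin θ + μ_s N = m g sin θ + μ_s (m g cos θ + P sin θ).
Solving, P (cos θ − μ_s sin θ) = m g (sin θ + μ_s cos θ), so P = 7.9×9.8×(sin 19° + 0.51 cos 19°)/(cos 19° − 0.51 sin 19°) = 77.4×0.8078/0.7795 = 80.2 N.

P ≈ 80.2 N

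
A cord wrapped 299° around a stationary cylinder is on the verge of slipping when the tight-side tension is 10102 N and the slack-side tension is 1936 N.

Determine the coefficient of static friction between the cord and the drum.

T₂/T₁ = e^{μβ} → μ = ln(T₂/T₁)/β.
β = 299° = 5.219 rad.
μ = ln(10102/1936)/5.219 = ln(5.218)/5.219 = 0.317.

μ ≈ 0.317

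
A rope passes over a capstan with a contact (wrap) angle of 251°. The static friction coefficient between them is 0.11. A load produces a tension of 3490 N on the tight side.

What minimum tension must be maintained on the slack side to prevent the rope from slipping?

Capstan equation at impending slip: T_tight/T_slack = e^{μβ}.
β = 251° = 4.381 rad; e^{μβ} = e^{0.11×4.381} = 1.619.
T_slack = T_tight / e^{μβ} = 3490 / 1.619 = 2160 N.

T_min ≈ 2160 N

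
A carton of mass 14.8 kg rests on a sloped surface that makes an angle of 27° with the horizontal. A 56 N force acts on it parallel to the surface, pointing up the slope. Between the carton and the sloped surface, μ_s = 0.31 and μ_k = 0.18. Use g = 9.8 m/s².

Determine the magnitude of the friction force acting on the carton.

f ≈ 9.85 N (up the incline)

Perpendicular to the surface, N = m g cos θ = 14.8·9.8·cos 27° = 129.2 N.
The friction needed for equilibrium is m g sin θ − P = 65.85 − 56 = 9.847 N, measured positive up-slope.
Maximum static friction available: μ_s N = 0.31 × 129.2 = 40.06 N.
Since |9.847| ≤ 40.06 N, the carton remains in static equilibrium and friction takes exactly the required value.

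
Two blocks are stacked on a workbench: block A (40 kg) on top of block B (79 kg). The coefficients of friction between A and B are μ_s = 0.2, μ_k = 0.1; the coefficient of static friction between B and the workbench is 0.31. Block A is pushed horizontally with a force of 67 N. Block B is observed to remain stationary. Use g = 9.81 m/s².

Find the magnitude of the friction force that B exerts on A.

Normal force at the A–B interface: N₁ = m_A g = 392.4 N.
Maximum static friction on A from B: μ_s N₁ = 0.2×392.4 = 78.48 N.
Since P = 67 N ≤ 78.48 N, A does not slip on B; friction on A equals P = 67 N.
B experiences an equal 67 N forward from A (third law). B is in equilibrium, so the floor supplies f₂ = 67 N of static friction (limit μ_s(m_A+m_B)g = 361.9 N, not exceeded).

f ≈ 67 N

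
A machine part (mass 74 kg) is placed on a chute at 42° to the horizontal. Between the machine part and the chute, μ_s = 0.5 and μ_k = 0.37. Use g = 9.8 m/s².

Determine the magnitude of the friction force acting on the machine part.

f ≈ 199 N (up the incline)

Perpendicular to the surface, N = m g cos θ = 74·9.8·cos 42° = 538.9 N.
Along the slope the weight component is m g sin θ = 485.3 N; friction must supply exactly this, acting up-slope.
The static-friction ceiling is μ_s N = 0.5 × 538.9 = 269.5 N.
Since |485.3| > 269.5 N, static friction cannot hold it; the machine part slides down the incline and kinetic friction applies: f = μ_k N = 0.37 × 538.9 = 199 N.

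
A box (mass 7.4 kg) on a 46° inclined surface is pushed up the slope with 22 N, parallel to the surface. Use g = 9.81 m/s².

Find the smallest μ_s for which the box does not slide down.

N = m g cos θ = 50.43 N.
Friction must make up the shortfall along the incline: f = m g sin θ − P = 52.22 − 22 = 30.22 N.
At the threshold f = μ_s N, so μ_s,min = 30.22/50.43 = 0.599.

μ_s,min ≈ 0.599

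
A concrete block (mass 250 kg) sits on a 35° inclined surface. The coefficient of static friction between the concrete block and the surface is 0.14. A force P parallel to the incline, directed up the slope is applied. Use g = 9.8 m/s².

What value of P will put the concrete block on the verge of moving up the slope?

P ≈ 1690 N

At impending motion up the slope, friction acts down-slope at its limit: f = μ_s N.
P is parallel to the surface, so N = m g cos θ = 2010 N.
Along the incline: P = m g sin θ + μ_s N = 1410 + 0.14×2010 = 1690 N.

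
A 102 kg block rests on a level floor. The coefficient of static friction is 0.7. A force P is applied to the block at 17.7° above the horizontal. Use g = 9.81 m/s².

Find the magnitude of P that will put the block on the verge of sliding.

P ≈ 601 N

N = m g − P sin α (the pull lifts the block).
At impending slip, P cos α = μ_s N = μ_s (m g − P sin α).
Solving: P (cos α + μ_s sin α) = μ_s m g → P = 0.7×1000/(cos 17.7° + 0.7 sin 17.7°) = 700/1.165 = 601 N.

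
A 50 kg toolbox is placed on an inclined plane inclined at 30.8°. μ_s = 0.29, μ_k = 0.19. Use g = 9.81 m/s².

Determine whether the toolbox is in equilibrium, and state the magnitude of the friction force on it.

N = m g cos θ = 421 N.
Down-slope weight component: m g sin θ = 251 N.
μ_s N = 122 N.
251 > 122 N, so it slides; kinetic friction f = μ_k N = 0.19×421 = 80.1 N.

f ≈ 80.1 N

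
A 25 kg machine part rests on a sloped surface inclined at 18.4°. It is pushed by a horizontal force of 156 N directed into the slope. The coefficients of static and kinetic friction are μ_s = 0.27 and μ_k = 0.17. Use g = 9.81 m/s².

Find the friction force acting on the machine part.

f ≈ 70.6 N (down the incline)

Resolve perpendicular to the incline: N = m g cos θ + P sin θ = 25×9.81×cos 18.4° + 156×sin 18.4° = 282 N.
Parallel to the incline: P cos θ − m g sin θ = 148 − 77.41 = 70.61 N; the friction needed to balance this is 70.61 N acting down the slope.
The limit of static friction is μ_s N = 76.13 N.
|f_req| = 70.61 ≤ 76.13 N → the machine part is in equilibrium; friction equals the required value.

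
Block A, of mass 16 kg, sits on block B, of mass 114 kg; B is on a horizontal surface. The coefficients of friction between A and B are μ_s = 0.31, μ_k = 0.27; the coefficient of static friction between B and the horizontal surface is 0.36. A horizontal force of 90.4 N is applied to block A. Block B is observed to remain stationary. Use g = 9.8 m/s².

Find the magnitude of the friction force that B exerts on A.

The normal force B exerts on A is simply A's weight, N₁ = 156.8 N.
So the A–B interface can sustain at most μ_s N₁ = 48.61 N of static friction.
Since P = 90.4 N > 48.61 N, A slides on B; the A–B friction is kinetic: f₁ = μ_k N₁ = 0.27×156.8 = 42.3 N.
B experiences an equal 42.3 N forward from A (third law). B is in equilibrium, so the floor supplies f₂ = 42.3 N of static friction (limit μ_s(m_A+m_B)g = 458.6 N, not exceeded).

f ≈ 42.3 N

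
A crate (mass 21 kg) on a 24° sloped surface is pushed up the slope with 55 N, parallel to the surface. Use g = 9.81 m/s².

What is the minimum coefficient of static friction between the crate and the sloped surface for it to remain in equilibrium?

N = m g cos θ = 188.2 N.
Friction must make up the shortfall along the incline: f = m g sin θ − P = 83.79 − 55 = 28.79 N.
At the threshold f = μ_s N, so μ_s,min = 28.79/188.2 = 0.153.

μ_s,min ≈ 0.153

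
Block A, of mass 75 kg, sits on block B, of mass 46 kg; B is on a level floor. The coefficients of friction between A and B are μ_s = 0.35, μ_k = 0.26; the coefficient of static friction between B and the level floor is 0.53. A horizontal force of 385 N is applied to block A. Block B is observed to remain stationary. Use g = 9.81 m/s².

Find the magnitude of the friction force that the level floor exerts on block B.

f ≈ 191 N

Normal force at the A–B interface: N₁ = m_A g = 735.8 N.
Maximum static friction on A from B: μ_s N₁ = 0.35×735.8 = 257.5 N.
P = 385 N exceeds that limit, so A slips over B and the interface friction becomes kinetic: f₁ = μ_k N₁ = 0.26×735.8 = 191 N.
B experiences an equal 191 N forward from A (third law). B is in equilibrium, so the floor supplies f₂ = 191 N of static friction (limit μ_s(m_A+m_B)g = 629.1 N, not exceeded).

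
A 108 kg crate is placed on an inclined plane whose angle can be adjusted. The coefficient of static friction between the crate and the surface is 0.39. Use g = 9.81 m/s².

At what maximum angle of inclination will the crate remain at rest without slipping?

At the slip threshold, m g sin θ = μ_s · m g cos θ, so tan θ = μ_s.
θ_max = arctan(0.39) = 21.3°.

θ_max ≈ 21.3°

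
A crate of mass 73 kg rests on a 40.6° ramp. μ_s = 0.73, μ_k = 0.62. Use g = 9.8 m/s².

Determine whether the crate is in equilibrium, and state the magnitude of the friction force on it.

f ≈ 337 N

N = m g cos θ = 543 N.
Down-slope weight component: m g sin θ = 466 N.
μ_s N = 397 N.
466 > 397 N, so it slides; kinetic friction f = μ_k N = 0.62×543 = 337 N.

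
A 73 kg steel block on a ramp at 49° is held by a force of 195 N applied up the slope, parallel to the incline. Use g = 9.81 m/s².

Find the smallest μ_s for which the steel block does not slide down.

N = m g cos θ = 469.8 N.
Friction must make up the shortfall along the incline: f = m g sin θ − P = 540.5 − 195 = 345.5 N.
At the threshold f = μ_s N, so μ_s,min = 345.5/469.8 = 0.735.

μ_s,min ≈ 0.735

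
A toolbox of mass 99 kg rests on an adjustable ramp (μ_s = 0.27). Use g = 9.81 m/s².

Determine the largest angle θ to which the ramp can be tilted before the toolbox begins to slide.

At the slip threshold, m g sin θ = μ_s · m g cos θ, so tan θ = μ_s.
θ_max = arctan(0.27) = 15.1°.

θ_max ≈ 15.1°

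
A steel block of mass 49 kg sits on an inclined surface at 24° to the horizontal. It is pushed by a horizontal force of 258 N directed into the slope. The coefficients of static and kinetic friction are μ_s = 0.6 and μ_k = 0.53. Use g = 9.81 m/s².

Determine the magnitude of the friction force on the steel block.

f ≈ 40.2 N (down the incline)

The horizontal push has a component P sin θ into the surface, so N = m g cos θ + P sin θ = 439.1 + 104.9 = 544.1 N.
Parallel to the incline: P cos θ − m g sin θ = 235.7 − 195.5 = 40.18 N; the friction needed to balance this is 40.18 N acting down the slope.
The limit of static friction is μ_s N = 326.4 N.
|f_req| = 40.18 ≤ 326.4 N → the steel block is in equilibrium; friction equals the required value.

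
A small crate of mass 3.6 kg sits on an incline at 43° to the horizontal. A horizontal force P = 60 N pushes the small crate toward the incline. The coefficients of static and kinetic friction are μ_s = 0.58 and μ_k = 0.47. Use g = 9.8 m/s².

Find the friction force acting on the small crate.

The horizontal push has a component P sin θ into the surface, so N = m g cos θ + P sin θ = 25.8 + 40.92 = 66.72 N.
Along the incline, the net driving force (taking up-slope positive) is P cos θ − m g sin θ = 43.88 − 24.06 = 19.82 N, so equilibrium requires friction f = -19.82 N (down-slope).
Maximum static friction: μ_s N = 0.58 × 66.72 = 38.7 N.
Since 19.82 N is within the 38.7 N limit, the small crate stays put and friction is exactly 19.8 N.

f ≈ 19.8 N (down the incline)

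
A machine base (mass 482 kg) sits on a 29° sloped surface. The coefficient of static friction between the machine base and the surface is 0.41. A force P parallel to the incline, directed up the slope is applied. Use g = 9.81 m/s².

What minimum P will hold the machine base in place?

P_min ≈ 597 N

The machine base tends to slide down (tan θ > μ_s), so at the point of impending slip friction acts up-slope at its limit: f = μ_s N.
P is parallel to the surface, so N = m g cos θ = 4140 N.
Along the incline: P + μ_s N = m g sin θ, so P = 2290 − 0.41×4140 = 597 N.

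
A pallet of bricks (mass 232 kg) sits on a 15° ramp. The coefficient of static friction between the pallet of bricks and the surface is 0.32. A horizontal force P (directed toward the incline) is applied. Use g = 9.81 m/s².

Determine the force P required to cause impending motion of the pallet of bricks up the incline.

At impending motion up the slope, friction acts down-slope at its limit: f = μ_s N.
Perpendicular to the incline: N = m g cos θ + P sin θ.
Along the incline: P cos θ = m g sin θ + μ_s N = m g sin θ + μ_s (m g cos θ + P sin θ).
Solving, P (cos θ − μ_s sin θ) = m g (sin θ + μ_s cos θ), so P = 232×9.81×(sin 15° + 0.32 cos 15°)/(cos 15° − 0.32 sin 15°) = 2280×0.5679/0.8831 = 1460 N.

P ≈ 1460 N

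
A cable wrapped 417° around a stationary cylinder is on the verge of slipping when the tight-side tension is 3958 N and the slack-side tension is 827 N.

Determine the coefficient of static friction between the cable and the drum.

μ ≈ 0.215

T₂/T₁ = e^{μβ} → μ = ln(T₂/T₁)/β.
β = 417° = 7.278 rad.
μ = ln(3958/827)/7.278 = ln(4.786)/7.278 = 0.215.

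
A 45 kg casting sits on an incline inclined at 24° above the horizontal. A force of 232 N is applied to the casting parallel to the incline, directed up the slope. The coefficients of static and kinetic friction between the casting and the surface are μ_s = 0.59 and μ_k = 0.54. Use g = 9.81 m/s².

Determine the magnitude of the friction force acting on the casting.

f ≈ 52.4 N (down the incline)

Normal force: N = m g cos θ = 45 × 9.81 × cos 24° = 403.3 N.
The friction needed for equilibrium is m g sin θ − P = 179.6 − 232 = -52.45 N, measured positive up-slope.
Maximum static friction available: μ_s N = 0.59 × 403.3 = 237.9 N.
Since |-52.45| ≤ 237.9 N, no slip — friction simply equals what equilibrium demands.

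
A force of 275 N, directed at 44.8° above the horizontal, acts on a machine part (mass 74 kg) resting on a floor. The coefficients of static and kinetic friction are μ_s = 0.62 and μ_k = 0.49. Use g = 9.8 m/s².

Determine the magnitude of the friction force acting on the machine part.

Vertical equilibrium gives N = m g − P sin α = 531.4 N.
Horizontally, friction must balance P cos α = 195.1 N.
μ_s N = 0.62 × 531.4 = 329.5 N.
Since 195.1 N does not exceed the limit, the machine part stays at rest and f = 195 N.

f ≈ 195 N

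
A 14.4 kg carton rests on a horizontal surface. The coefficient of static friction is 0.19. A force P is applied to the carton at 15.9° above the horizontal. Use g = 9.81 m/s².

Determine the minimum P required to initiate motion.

P ≈ 26.5 N

N = m g − P sin α (the pull lifts the carton).
At impending slip, P cos α = μ_s N = μ_s (m g − P sin α).
Solving: P (cos α + μ_s sin α) = μ_s m g → P = 0.19×141/(cos 15.9° + 0.19 sin 15.9°) = 26.8/1.014 = 26.5 N.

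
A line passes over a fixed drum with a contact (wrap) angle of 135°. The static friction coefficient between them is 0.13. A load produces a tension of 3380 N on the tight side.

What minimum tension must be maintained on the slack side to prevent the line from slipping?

Capstan equation at impending slip: T_tight/T_slack = e^{μβ}.
β = 135° = 2.356 rad; e^{μβ} = e^{0.13×2.356} = 1.358.
T_slack = T_tight / e^{μβ} = 3380 / 1.358 = 2490 N.

T_min ≈ 2490 N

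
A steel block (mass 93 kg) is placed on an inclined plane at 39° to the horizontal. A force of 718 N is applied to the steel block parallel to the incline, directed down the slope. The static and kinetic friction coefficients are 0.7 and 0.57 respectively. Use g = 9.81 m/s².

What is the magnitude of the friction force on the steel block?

f ≈ 404 N (up the incline)

Perpendicular to the surface, N = m g cos θ = 93·9.81·cos 39° = 709 N.
For equilibrium along the incline the friction force must supply f = m g sin θ + P = 574.1 + 718 = 1292 N (positive meaning up-slope).
The static-friction ceiling is μ_s N = 0.7 × 709 = 496.3 N.
Since |1292| > 496.3 N, static friction cannot hold it; the steel block slides down the incline and kinetic friction applies: f = μ_k N = 0.57 × 709 = 404 N.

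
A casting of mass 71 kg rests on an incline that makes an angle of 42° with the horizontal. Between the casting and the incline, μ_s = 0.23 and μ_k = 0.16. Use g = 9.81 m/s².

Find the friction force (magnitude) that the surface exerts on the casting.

f ≈ 82.8 N (up the incline)

The normal reaction is N = m g cos θ = 517.6 N.
Along the slope the weight component is m g sin θ = 466.1 N; friction must supply exactly this, acting up-slope.
Maximum static friction available: μ_s N = 0.23 × 517.6 = 119 N.
Since |466.1| > 119 N, static friction cannot hold it; the casting slides down the incline and kinetic friction applies: f = μ_k N = 0.16 × 517.6 = 82.8 N.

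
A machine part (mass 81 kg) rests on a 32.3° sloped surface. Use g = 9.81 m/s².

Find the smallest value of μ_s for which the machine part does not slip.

μ_s,min ≈ 0.632

At the slip threshold m g sin θ = μ_s m g cos θ, so μ_s,min = tan θ.
μ_s,min = tan 32.3° = 0.632.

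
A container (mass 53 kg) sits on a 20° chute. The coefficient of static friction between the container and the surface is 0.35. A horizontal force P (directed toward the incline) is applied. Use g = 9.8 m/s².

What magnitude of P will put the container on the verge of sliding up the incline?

At impending motion up the slope, friction acts down-slope at its limit: f = μ_s N.
Perpendicular to the incline: N = m g cos θ + P sin θ.
Along the incline: P cos θ = m g sin θ + μ_s N = m g sin θ + μ_s (m g cos θ + P sin θ).
Solving, P (cos θ − μ_s sin θ) = m g (sin θ + μ_s cos θ), so P = 53×9.8×(sin 20° + 0.35 cos 20°)/(cos 20° − 0.35 sin 20°) = 519×0.6709/0.82 = 425 N.

P ≈ 425 N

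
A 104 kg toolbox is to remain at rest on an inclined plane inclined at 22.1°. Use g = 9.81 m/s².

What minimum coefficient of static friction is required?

μ_s,min ≈ 0.406

At the slip threshold m g sin θ = μ_s m g cos θ, so μ_s,min = tan θ.
μ_s,min = tan 22.1° = 0.406.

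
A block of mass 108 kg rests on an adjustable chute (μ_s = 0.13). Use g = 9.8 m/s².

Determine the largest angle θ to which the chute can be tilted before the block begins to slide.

θ_max ≈ 7.41°

At the slip threshold, m g sin θ = μ_s · m g cos θ, so tan θ = μ_s.
θ_max = arctan(0.13) = 7.41°.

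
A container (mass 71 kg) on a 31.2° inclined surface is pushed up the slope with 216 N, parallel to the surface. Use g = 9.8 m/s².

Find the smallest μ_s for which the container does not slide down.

N = m g cos θ = 595.2 N.
Friction must make up the shortfall along the incline: f = m g sin θ − P = 360.4 − 216 = 144.4 N.
At the threshold f = μ_s N, so μ_s,min = 144.4/595.2 = 0.243.

μ_s,min ≈ 0.243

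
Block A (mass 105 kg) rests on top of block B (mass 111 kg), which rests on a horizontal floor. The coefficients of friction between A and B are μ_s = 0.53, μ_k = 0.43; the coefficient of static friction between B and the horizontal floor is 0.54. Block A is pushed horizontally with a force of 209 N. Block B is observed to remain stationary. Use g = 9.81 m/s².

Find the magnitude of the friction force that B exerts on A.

f ≈ 209 N

Between the blocks, N₁ = m_A g = 1030 N.
Maximum static friction on A from B: μ_s N₁ = 0.53×1030 = 545.9 N.
Since P = 209 N ≤ 545.9 N, A does not slip on B; friction on A equals P = 209 N.
By Newton's third law B feels 209 N forward from A. With B stationary, the floor's static friction on B balances it: f₂ = 209 N (well within μ_s(m_A+m_B)g = 1144 N).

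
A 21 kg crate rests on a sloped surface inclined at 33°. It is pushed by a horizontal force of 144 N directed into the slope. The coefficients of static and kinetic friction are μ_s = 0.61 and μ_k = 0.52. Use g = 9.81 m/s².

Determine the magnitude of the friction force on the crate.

f ≈ 8.57 N (down the incline)

Resolve perpendicular to the incline: N = m g cos θ + P sin θ = 21×9.81×cos 33° + 144×sin 33° = 251.2 N.
Parallel to the incline: P cos θ − m g sin θ = 120.8 − 112.2 = 8.567 N; the friction needed to balance this is 8.567 N acting down the slope.
Maximum static friction: μ_s N = 0.61 × 251.2 = 153.2 N.
Since 8.567 N is within the 153.2 N limit, the crate stays put and friction is exactly 8.57 N.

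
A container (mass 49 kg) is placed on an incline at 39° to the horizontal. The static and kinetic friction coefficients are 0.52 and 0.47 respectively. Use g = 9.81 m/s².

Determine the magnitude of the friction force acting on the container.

f ≈ 176 N (up the incline)

The normal reaction is N = m g cos θ = 373.6 N.
Along the slope the weight component is m g sin θ = 302.5 N; friction must supply exactly this, acting up-slope.
The static-friction ceiling is μ_s N = 0.52 × 373.6 = 194.3 N.
Since |302.5| > 194.3 N, static friction cannot hold it; the container slides down the incline and kinetic friction applies: f = μ_k N = 0.47 × 373.6 = 176 N.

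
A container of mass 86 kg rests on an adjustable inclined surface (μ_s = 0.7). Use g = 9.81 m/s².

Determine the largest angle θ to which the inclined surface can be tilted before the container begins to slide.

θ_max ≈ 35°

At the slip threshold, m g sin θ = μ_s · m g cos θ, so tan θ = μ_s.
θ_max = arctan(0.7) = 35°.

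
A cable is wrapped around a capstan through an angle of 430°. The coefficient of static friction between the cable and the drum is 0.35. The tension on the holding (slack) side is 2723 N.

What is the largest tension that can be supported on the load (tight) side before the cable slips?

T_max ≈ 37700 N

At impending slip the capstan equation gives T₂/T₁ = e^{μβ} with β in radians.
β = 430° × π/180 = 7.505 rad.
e^{μβ} = e^{0.35×7.505} = 13.83.
T₂ = T₁ · e^{μβ} = 2723 × 13.83 = 37700 N.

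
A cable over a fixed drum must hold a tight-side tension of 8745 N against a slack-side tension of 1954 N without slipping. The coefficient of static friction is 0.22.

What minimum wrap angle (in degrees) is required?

T₂/T₁ = e^{μβ} → β = ln(T₂/T₁)/μ.
β = ln(8745/1954)/0.22 = 1.499/0.22 = 6.812 rad.
In degrees: β = 6.812 × 180/π = 390°.

β_min ≈ 390°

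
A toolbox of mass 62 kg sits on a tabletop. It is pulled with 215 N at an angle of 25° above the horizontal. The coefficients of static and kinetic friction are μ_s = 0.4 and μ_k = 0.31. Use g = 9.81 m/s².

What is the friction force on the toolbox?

Vertical equilibrium gives N = m g − P sin α = 517.4 N.
Horizontally, friction must balance P cos α = 194.9 N.
The static-friction limit is μ_s N = 206.9 N.
Since 194.9 N does not exceed the limit, the toolbox stays at rest and f = 195 N.

f ≈ 195 N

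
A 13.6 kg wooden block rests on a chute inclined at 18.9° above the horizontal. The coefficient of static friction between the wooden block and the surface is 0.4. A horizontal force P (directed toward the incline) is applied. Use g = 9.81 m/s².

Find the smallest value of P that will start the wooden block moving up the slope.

At impending motion up the slope, friction acts down-slope at its limit: f = μ_s N.
Perpendicular to the incline: N = m g cos θ + P sin θ.
Along the incline: P cos θ = m g sin θ + μ_s N = m g sin θ + μ_s (m g cos θ + P sin θ).
Solving, P (cos θ − μ_s sin θ) = m g (sin θ + μ_s cos θ), so P = 13.6×9.81×(sin 18.9° + 0.4 cos 18.9°)/(cos 18.9° − 0.4 sin 18.9°) = 133×0.7024/0.8165 = 115 N.

P ≈ 115 N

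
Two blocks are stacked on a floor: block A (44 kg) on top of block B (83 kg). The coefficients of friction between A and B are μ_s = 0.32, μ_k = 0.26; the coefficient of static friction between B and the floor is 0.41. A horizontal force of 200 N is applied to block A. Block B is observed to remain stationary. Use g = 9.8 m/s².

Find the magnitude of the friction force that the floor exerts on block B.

Between the blocks, N₁ = m_A g = 431.2 N.
Maximum static friction on A from B: μ_s N₁ = 0.32×431.2 = 138 N.
P = 200 N exceeds that limit, so A slips over B and the interface friction becomes kinetic: f₁ = μ_k N₁ = 0.26×431.2 = 112 N.
By Newton's third law B feels 112 N forward from A. With B stationary, the floor's static friction on B balances it: f₂ = 112 N (well within μ_s(m_A+m_B)g = 510.3 N).

f ≈ 112 N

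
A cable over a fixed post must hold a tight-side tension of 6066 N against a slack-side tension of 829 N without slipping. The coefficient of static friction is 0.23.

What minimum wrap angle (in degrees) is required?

T₂/T₁ = e^{μβ} → β = ln(T₂/T₁)/μ.
β = ln(6066/829)/0.23 = 1.99/0.23 = 8.653 rad.
In degrees: β = 8.653 × 180/π = 496°.

β_min ≈ 496°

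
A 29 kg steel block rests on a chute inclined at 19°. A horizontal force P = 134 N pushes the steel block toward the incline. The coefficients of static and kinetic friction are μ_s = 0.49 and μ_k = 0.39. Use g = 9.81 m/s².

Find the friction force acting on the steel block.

f ≈ 34.1 N (down the incline)

Resolve perpendicular to the incline: N = m g cos θ + P sin θ = 29×9.81×cos 19° + 134×sin 19° = 312.6 N.
Parallel to the incline: P cos θ − m g sin θ = 126.7 − 92.62 = 34.08 N; the friction needed to balance this is 34.08 N acting down the slope.
Maximum static friction: μ_s N = 0.49 × 312.6 = 153.2 N.
Since 34.08 N is within the 153.2 N limit, the steel block stays put and friction is exactly 34.1 N.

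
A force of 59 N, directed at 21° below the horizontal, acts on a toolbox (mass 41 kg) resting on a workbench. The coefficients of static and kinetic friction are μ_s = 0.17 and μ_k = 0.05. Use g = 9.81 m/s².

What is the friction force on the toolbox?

The vertical component of P adds to the normal force: N = m g + P sin α = 402.2 + 21.14 = 423.4 N.
Horizontally, friction must balance P cos α = 55.08 N.
The static-friction limit is μ_s N = 71.97 N.
Since 55.08 N does not exceed the limit, the toolbox stays at rest and f = 55.1 N.

f ≈ 55.1 N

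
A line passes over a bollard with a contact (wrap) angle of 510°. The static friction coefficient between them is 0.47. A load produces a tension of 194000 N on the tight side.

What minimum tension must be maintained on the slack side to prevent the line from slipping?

Capstan equation at impending slip: T_tight/T_slack = e^{μβ}.
β = 510° = 8.901 rad; e^{μβ} = e^{0.47×8.901} = 65.6.
T_slack = T_tight / e^{μβ} = 194000 / 65.6 = 2960 N.

T_min ≈ 2960 N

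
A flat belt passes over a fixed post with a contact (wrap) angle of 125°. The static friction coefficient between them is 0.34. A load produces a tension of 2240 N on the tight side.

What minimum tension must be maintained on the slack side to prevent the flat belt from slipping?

T_min ≈ 1070 N

Capstan equation at impending slip: T_tight/T_slack = e^{μβ}.
β = 125° = 2.182 rad; e^{μβ} = e^{0.34×2.182} = 2.1.
T_slack = T_tight / e^{μβ} = 2240 / 2.1 = 1070 N.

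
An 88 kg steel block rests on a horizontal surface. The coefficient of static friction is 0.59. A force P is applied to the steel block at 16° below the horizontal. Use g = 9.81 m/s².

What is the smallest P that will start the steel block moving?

N = m g + P sin α (the push presses the steel block into the horizontal surface).
At impending slip, P cos α = μ_s N = μ_s (m g + P sin α).
Solving: P (cos α − μ_s sin α) = μ_s m g → P = 0.59×863/(cos 16° − 0.59 sin 16°) = 509/0.7986 = 638 N.

P ≈ 638 N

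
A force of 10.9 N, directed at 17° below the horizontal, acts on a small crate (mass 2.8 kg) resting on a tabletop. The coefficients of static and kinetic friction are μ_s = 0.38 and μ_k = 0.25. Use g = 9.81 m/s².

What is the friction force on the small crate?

f ≈ 10.4 N

N = m g + P sin α = 27.47 + 10.9×sin 17° = 30.65 N.
The horizontal driving force is P cos α = 10.42 N, so equilibrium needs friction f = 10.42 N.
The static-friction limit is μ_s N = 11.65 N.
10.42 ≤ 11.65 N → static; friction equals the required 10.4 N.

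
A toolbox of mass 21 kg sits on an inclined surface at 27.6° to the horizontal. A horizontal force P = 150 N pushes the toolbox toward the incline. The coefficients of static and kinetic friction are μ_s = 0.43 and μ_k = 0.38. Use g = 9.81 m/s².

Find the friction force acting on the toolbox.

The horizontal push has a component P sin θ into the surface, so N = m g cos θ + P sin θ = 182.6 + 69.49 = 252.1 N.
Along the incline, the net driving force (taking up-slope positive) is P cos θ − m g sin θ = 132.9 − 95.44 = 37.49 N, so equilibrium requires friction f = -37.49 N (down-slope).
The limit of static friction is μ_s N = 108.4 N.
|f_req| = 37.49 ≤ 108.4 N → the toolbox is in equilibrium; friction equals the required value.

f ≈ 37.5 N (down the incline)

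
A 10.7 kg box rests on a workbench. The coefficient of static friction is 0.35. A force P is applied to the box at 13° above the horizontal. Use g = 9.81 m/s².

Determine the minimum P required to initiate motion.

P ≈ 34.9 N

N = m g − P sin α (the pull lifts the box).
At impending slip, P cos α = μ_s N = μ_s (m g − P sin α).
Solving: P (cos α + μ_s sin α) = μ_s m g → P = 0.35×105/(cos 13° + 0.35 sin 13°) = 36.7/1.053 = 34.9 N.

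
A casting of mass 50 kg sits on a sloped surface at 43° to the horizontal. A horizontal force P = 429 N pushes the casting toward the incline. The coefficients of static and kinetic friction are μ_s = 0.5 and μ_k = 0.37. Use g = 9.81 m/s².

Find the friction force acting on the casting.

f ≈ 20.8 N (up the incline)

The horizontal push has a component P sin θ into the surface, so N = m g cos θ + P sin θ = 358.7 + 292.6 = 651.3 N.
Parallel to the incline: P cos θ − m g sin θ = 313.8 − 334.5 = -20.77 N; the friction needed to balance this is 20.77 N acting up the slope.
Maximum static friction: μ_s N = 0.5 × 651.3 = 325.7 N.
Since 20.77 N is within the 325.7 N limit, the casting stays put and friction is exactly 20.8 N.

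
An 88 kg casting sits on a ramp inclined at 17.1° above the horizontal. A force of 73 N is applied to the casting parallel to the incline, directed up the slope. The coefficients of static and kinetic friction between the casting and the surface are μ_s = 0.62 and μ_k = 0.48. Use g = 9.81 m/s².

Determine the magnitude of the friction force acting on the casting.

Normal force: N = m g cos θ = 88 × 9.81 × cos 17.1° = 825.1 N.
The friction needed for equilibrium is m g sin θ − P = 253.8 − 73 = 180.8 N, measured positive up-slope.
The static-friction ceiling is μ_s N = 0.62 × 825.1 = 511.6 N.
Since |180.8| ≤ 511.6 N, no slip — friction simply equals what equilibrium demands.

f ≈ 181 N (up the incline)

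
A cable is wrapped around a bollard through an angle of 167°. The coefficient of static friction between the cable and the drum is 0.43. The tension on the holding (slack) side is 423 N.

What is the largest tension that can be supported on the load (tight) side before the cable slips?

T_max ≈ 1480 N

At impending slip the capstan equation gives T₂/T₁ = e^{μβ} with β in radians.
β = 167° × π/180 = 2.915 rad.
e^{μβ} = e^{0.43×2.915} = 3.502.
T₂ = T₁ · e^{μβ} = 423 × 3.502 = 1480 N.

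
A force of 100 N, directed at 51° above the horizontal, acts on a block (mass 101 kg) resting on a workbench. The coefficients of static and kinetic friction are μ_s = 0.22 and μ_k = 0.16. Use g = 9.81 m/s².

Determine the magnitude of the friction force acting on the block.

N = m g − P sin α = 990.8 − 100×sin 51° = 913.1 N.
Horizontally, friction must balance P cos α = 62.93 N.
The static-friction limit is μ_s N = 200.9 N.
Since 62.93 N does not exceed the limit, the block stays at rest and f = 62.9 N.

f ≈ 62.9 N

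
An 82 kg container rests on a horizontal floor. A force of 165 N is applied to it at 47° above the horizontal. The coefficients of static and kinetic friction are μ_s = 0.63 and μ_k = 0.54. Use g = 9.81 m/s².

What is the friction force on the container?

Vertical equilibrium gives N = m g − P sin α = 683.7 N.
For equilibrium, f = P cos α = 165×cos 47° = 112.5 N.
μ_s N = 0.63 × 683.7 = 430.8 N.
Since 112.5 N does not exceed the limit, the container stays at rest and f = 113 N.

f ≈ 113 N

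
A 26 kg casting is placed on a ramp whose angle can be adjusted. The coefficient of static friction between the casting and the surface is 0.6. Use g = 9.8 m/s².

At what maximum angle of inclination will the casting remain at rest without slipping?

At the slip threshold, m g sin θ = μ_s · m g cos θ, so tan θ = μ_s.
θ_max = arctan(0.6) = 31°.

θ_max ≈ 31°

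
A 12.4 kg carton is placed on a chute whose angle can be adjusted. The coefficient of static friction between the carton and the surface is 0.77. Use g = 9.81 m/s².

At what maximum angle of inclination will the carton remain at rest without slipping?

θ_max ≈ 37.6°

At the slip threshold, m g sin θ = μ_s · m g cos θ, so tan θ = μ_s.
θ_max = arctan(0.77) = 37.6°.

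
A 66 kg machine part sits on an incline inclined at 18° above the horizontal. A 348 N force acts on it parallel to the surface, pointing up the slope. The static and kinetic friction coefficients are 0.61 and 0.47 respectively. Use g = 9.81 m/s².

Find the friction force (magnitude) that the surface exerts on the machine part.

f ≈ 148 N (down the incline)

Perpendicular to the surface, N = m g cos θ = 66·9.81·cos 18° = 615.8 N.
For equilibrium along the incline the friction force must supply f = m g sin θ − P = 200.1 − 348 = -147.9 N (positive meaning up-slope).
Maximum static friction available: μ_s N = 0.61 × 615.8 = 375.6 N.
Since |-147.9| ≤ 375.6 N, the machine part remains in static equilibrium and friction takes exactly the required value.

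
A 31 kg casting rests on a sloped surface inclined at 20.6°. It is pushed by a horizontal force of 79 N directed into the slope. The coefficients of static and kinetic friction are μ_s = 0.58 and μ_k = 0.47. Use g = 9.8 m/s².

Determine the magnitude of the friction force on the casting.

f ≈ 32.9 N (up the incline)

The horizontal push has a component P sin θ into the surface, so N = m g cos θ + P sin θ = 284.4 + 27.8 = 312.2 N.
Parallel to the incline: P cos θ − m g sin θ = 73.95 − 106.9 = -32.94 N; the friction needed to balance this is 32.94 N acting up the slope.
The limit of static friction is μ_s N = 181.1 N.
Since 32.94 N is within the 181.1 N limit, the casting stays put and friction is exactly 32.9 N.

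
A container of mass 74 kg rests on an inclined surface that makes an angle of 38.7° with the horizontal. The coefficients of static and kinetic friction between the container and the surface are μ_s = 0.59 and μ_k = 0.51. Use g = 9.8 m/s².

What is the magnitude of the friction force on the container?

The normal reaction is N = m g cos θ = 566 N.
Along the slope the weight component is m g sin θ = 453.4 N; friction must supply exactly this, acting up-slope.
Static friction can supply at most μ_s N = 333.9 N.
Since |453.4| > 333.9 N, static friction cannot hold it; the container slides down the incline and kinetic friction applies: f = μ_k N = 0.51 × 566 = 289 N.

f ≈ 289 N (up the incline)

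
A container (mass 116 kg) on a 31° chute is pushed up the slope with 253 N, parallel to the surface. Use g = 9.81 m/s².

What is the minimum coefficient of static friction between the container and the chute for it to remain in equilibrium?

N = m g cos θ = 975.4 N.
Friction must make up the shortfall along the incline: f = m g sin θ − P = 586.1 − 253 = 333.1 N.
At the threshold f = μ_s N, so μ_s,min = 333.1/975.4 = 0.341.

μ_s,min ≈ 0.341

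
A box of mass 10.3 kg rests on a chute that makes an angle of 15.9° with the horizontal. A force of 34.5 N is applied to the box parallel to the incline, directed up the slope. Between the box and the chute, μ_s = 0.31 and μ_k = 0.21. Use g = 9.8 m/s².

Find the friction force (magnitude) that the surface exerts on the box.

f ≈ 6.85 N (down the incline)

Perpendicular to the surface, N = m g cos θ = 10.3·9.8·cos 15.9° = 97.08 N.
For equilibrium along the incline the friction force must supply f = m g sin θ − P = 27.65 − 34.5 = -6.847 N (positive meaning up-slope).
Maximum static friction available: μ_s N = 0.31 × 97.08 = 30.09 N.
Since |-6.847| ≤ 30.09 N, the box remains in static equilibrium and friction takes exactly the required value.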